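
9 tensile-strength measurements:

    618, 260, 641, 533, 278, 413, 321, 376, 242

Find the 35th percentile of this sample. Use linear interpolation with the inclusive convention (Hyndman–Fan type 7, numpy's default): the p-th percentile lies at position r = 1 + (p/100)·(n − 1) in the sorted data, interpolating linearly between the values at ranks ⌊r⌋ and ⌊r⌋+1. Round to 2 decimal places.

312.40

Sorted: 242, 260, 278, 321, 376, 413, 533, 618, 641.
n = 9.
r = 1 + (35/100)·(9 − 1) = 1 + 2.8 = 3.8.
Rank 3 is 278 and rank 4 is 321.
Interpolate: 278 + 0.8·(321 − 278) = 278 + 0.8·43 = 312.4.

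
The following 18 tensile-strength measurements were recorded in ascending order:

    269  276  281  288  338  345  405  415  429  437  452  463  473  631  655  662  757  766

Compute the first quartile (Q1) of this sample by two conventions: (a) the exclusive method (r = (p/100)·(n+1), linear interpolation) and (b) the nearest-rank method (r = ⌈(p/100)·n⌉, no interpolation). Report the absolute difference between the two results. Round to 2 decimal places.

n = 18.
(a) r = 4.75; between ranks 4 (288) and 5 (338): 325.5.
(b) the nearest-rank method: rank 5 → 338.
|325.5 − 338| = 12.5.

12.50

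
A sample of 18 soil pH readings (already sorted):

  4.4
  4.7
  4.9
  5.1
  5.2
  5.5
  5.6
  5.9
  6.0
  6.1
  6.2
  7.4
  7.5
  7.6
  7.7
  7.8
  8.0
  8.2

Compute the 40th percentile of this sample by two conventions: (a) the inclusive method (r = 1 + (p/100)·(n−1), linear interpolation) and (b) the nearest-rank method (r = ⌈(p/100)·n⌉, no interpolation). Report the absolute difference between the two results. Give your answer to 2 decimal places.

n = 18.
(a) r = 7.8; between ranks 7 (5.6) and 8 (5.9): 5.84.
(b) the nearest-rank method: rank 8 → 5.9.
|5.84 − 5.9| = 0.06.

0.06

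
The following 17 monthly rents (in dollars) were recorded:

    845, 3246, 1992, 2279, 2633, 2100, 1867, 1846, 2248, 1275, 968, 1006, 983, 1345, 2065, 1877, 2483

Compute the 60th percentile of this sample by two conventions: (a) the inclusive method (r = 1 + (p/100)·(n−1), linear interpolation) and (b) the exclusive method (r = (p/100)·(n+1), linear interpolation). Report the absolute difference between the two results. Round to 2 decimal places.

14.60

Sorted: 845, 968, 983, 1006, 1275, 1345, 1846, 1867, 1877, 1992, 2065, 2100, 2248, 2279, 2483, 2633, 3246.
n = 17.
(a) r = 10.6; between ranks 10 (1992) and 11 (2065): 2035.8.
(b) r = 10.8; between ranks 10 (1992) and 11 (2065): 2050.4.
|2035.8 − 2050.4| = 14.6.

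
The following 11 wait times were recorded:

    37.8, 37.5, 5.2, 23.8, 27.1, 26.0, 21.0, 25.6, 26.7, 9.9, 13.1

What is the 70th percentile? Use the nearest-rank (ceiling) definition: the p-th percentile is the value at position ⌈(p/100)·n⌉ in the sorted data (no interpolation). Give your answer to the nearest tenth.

26.7

Sorted: 5.2, 9.9, 13.1, 21.0, 23.8, 25.6, 26.0, 26.7, 27.1, 37.5, 37.8.
n = 11.
Position = ⌈70/100 · 11⌉ = ⌈7.7⌉ = 8.
The value at rank 8 is 26.7.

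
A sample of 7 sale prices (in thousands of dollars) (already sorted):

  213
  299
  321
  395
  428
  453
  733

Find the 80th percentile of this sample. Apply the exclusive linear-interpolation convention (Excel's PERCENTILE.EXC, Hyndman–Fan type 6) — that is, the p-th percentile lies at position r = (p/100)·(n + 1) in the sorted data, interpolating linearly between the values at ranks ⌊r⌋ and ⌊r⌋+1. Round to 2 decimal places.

n = 7.
r = (80/100)·(7 + 1) = 6.4.
Rank 6 is 453 and rank 7 is 733.
Interpolate: 453 + 0.4·(733 − 453) = 453 + 0.4·280 = 565.

565.00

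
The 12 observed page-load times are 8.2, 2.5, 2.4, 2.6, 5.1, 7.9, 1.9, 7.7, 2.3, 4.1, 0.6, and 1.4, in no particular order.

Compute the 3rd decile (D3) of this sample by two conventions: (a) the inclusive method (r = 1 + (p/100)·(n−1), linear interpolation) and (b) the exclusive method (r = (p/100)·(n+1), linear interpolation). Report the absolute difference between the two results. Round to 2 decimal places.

Sorted: 0.6, 1.4, 1.9, 2.3, 2.4, 2.5, 2.6, 4.1, 5.1, 7.7, 7.9, 8.2.
n = 12.
(a) r = 4.3; between ranks 4 (2.3) and 5 (2.4): 2.33.
(b) r = 3.9; between ranks 3 (1.9) and 4 (2.3): 2.26.
|2.33 − 2.26| = 0.07.

0.07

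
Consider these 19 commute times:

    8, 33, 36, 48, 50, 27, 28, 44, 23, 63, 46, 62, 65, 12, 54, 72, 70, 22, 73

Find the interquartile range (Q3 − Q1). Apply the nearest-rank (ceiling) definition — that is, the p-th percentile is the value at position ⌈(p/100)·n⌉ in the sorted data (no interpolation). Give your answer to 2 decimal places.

Sorted: 8, 12, 22, 23, 27, 28, 33, 36, 44, 46, 48, 50, 54, 62, 63, 65, 70, 72, 73.
n = 19.
P25: rank ⌈25/100·19⌉ = 5 → 27.
P75: rank ⌈75/100·19⌉ = 15 → 63.
Difference: 63 − 27 = 36.

36.00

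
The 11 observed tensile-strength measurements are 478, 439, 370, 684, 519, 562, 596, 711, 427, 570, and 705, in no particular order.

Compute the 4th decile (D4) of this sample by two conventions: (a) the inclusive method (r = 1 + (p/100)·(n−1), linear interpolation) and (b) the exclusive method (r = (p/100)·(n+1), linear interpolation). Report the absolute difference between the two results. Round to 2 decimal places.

Sorted: 370, 427, 439, 478, 519, 562, 570, 596, 684, 705, 711.
n = 11.
(a) r = 5 → value at rank 5 = 519.
(b) r = 4.8; between ranks 4 (478) and 5 (519): 510.8.
|519 − 510.8| = 8.2.

8.20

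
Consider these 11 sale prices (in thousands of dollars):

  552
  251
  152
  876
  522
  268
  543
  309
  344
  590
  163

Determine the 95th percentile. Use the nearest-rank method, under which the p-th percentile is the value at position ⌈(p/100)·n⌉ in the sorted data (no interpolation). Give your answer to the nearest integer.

Sorted: 152, 163, 251, 268, 309, 344, 522, 543, 552, 590, 876.
n = 11.
Position = ⌈95/100 · 11⌉ = ⌈10.45⌉ = 11.
The value at rank 11 is 876.

876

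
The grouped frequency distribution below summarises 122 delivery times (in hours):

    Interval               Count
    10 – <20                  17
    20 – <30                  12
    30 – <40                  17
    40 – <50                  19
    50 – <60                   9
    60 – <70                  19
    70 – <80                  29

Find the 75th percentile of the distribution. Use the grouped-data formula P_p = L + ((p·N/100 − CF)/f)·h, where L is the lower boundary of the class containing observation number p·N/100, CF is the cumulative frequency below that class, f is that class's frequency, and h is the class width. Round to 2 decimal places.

N = 122; target position k = 75/100 · 122 = 91.5.
Cumulative frequencies: 17, 29, 46, 65, 74, 93, 122.
Observation 91.5 falls in the class 60 – <70.
L = 60, CF = 74, f = 19, h = 10.
P75 = 60 + ((91.5 − 74)/19)·10 = 60 + 9.21053 = 69.2105.

69.21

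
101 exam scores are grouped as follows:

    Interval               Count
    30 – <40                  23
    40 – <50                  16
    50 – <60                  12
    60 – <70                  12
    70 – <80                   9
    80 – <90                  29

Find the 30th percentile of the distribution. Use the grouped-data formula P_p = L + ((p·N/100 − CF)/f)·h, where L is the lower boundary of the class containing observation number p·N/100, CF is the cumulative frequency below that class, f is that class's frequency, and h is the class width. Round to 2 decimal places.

N = 101; target position k = 30/100 · 101 = 30.3.
Cumulative frequencies: 23, 39, 51, 63, 72, 101.
Observation 30.3 falls in the class 40 – <50.
L = 40, CF = 23, f = 16, h = 10.
P30 = 40 + ((30.3 − 23)/16)·10 = 40 + 4.5625 = 44.5625.

44.56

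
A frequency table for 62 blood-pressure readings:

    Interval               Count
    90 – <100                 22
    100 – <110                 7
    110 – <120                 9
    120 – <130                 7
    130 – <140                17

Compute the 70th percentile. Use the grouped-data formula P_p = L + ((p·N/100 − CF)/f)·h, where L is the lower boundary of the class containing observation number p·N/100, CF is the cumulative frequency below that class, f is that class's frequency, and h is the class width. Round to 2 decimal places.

127.71

N = 62; target position k = 70/100 · 62 = 43.4.
Cumulative frequencies: 22, 29, 38, 45, 62.
Observation 43.4 falls in the class 120 – <130.
L = 120, CF = 38, f = 7, h = 10.
P70 = 120 + ((43.4 − 38)/7)·10 = 120 + 7.71429 = 127.714.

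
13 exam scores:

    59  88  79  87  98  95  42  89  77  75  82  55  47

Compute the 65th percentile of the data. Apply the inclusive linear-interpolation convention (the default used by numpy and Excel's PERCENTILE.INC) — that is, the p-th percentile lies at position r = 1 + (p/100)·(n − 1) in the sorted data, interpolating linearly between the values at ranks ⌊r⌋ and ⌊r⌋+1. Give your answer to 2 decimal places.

86.00

Sorted: 42, 47, 55, 59, 75, 77, 79, 82, 87, 88, 89, 95, 98.
n = 13.
r = 1 + (65/100)·(13 − 1) = 1 + 7.8 = 8.8.
Rank 8 is 82 and rank 9 is 87.
Interpolate: 82 + 0.8·(87 − 82) = 82 + 0.8·5 = 86.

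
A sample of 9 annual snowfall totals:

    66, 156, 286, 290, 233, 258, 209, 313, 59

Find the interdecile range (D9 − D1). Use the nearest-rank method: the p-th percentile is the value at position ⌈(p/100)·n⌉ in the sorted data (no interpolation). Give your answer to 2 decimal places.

254.00

Sorted: 59, 66, 156, 209, 233, 258, 286, 290, 313.
n = 9.
P10: rank ⌈10/100·9⌉ = 1 → 59.
P90: rank ⌈90/100·9⌉ = 9 → 313.
Difference: 313 − 59 = 254.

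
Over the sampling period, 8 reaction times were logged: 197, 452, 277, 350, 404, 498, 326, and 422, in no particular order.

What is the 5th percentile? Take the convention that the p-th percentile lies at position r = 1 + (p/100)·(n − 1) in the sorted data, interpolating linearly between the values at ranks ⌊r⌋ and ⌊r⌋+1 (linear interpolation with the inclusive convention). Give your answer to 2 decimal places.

Sorted: 197, 277, 326, 350, 404, 422, 452, 498.
n = 8.
r = 1 + (5/100)·(8 − 1) = 1 + 0.35 = 1.35.
Rank 1 is 197 and rank 2 is 277.
Interpolate: 197 + 0.35·(277 − 197) = 197 + 0.35·80 = 225.

225.00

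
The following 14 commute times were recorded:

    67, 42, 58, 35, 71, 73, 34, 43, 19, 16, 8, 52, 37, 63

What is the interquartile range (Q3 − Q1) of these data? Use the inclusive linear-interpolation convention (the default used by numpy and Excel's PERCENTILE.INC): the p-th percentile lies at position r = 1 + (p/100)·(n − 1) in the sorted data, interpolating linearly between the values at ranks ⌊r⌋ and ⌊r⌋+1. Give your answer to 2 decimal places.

27.50

Sorted: 8, 16, 19, 34, 35, 37, 42, 43, 52, 58, 63, 67, 71, 73.
n = 14.
P25: r = 4.25; ranks 4–5 are 34, 35; interpolating gives 34.25.
P75: r = 10.75; ranks 10–11 are 58, 63; interpolating gives 61.75.
Difference: 61.75 − 34.25 = 27.5.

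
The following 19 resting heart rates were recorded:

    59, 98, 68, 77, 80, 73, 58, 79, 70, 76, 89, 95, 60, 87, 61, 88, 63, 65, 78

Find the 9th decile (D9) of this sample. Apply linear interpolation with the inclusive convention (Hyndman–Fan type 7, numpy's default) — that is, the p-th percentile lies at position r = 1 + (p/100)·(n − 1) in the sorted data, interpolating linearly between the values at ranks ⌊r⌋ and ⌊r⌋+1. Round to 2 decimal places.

Sorted: 58, 59, 60, 61, 63, 65, 68, 70, 73, 76, 77, 78, 79, 80, 87, 88, 89, 95, 98.
n = 19.
r = 1 + (90/100)·(19 − 1) = 1 + 16.2 = 17.2.
Rank 17 is 89 and rank 18 is 95.
Interpolate: 89 + 0.2·(95 − 89) = 89 + 0.2·6 = 90.2.

90.20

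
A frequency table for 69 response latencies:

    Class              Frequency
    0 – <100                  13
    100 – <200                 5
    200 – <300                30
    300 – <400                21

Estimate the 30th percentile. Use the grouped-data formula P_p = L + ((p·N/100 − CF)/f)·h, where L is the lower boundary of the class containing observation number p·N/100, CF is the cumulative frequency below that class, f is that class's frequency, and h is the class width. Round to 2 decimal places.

209.00

N = 69; target position k = 30/100 · 69 = 20.7.
Cumulative frequencies: 13, 18, 48, 69.
Observation 20.7 falls in the class 200 – <300.
L = 200, CF = 18, f = 30, h = 100.
P30 = 200 + ((20.7 − 18)/30)·100 = 200 + 9 = 209.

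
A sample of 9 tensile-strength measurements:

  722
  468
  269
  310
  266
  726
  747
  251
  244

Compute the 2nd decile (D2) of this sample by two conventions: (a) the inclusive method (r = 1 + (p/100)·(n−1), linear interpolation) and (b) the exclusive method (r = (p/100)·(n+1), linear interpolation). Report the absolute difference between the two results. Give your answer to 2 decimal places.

Sorted: 244, 251, 266, 269, 310, 468, 722, 726, 747.
n = 9.
(a) r = 2.6; between ranks 2 (251) and 3 (266): 260.
(b) r = 2 → value at rank 2 = 251.
|260 − 251| = 9.

9.00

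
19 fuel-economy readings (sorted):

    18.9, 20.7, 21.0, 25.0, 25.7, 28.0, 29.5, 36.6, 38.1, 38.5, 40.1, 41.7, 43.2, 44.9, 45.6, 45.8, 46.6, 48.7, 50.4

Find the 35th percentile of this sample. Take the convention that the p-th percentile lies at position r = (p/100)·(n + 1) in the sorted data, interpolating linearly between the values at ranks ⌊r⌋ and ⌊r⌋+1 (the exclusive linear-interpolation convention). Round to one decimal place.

29.5

n = 19.
r = (35/100)·(19 + 1) = 7.
r is an integer, so P35 is the value at rank 7: 29.5.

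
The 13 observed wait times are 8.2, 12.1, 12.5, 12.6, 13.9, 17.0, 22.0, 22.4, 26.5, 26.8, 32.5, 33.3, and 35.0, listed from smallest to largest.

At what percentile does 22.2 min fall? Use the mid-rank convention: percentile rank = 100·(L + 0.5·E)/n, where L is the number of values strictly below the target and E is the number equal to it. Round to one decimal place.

53.8

Count below 22.2: L = 7; count equal: E = 0; n = 13.
Percentile rank = 100·(7 + 0.5·0)/13 = 100·7/13 = 53.85.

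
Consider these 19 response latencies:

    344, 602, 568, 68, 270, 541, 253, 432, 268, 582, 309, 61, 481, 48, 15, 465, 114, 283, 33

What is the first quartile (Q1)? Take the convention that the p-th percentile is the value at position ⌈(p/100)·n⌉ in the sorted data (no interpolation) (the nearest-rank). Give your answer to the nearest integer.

68

Sorted: 15, 33, 48, 61, 68, 114, 253, 268, 270, 283, 309, 344, 432, 465, 481, 541, 568, 582, 602.
n = 19.
Position = ⌈25/100 · 19⌉ = ⌈4.75⌉ = 5.
The value at rank 5 is 68.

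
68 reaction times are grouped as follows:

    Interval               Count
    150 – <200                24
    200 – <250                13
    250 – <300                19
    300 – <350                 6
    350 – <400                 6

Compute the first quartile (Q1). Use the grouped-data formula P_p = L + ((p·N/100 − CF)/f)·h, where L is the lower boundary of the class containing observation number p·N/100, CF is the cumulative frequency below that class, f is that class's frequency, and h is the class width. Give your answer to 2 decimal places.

N = 68; target position k = 25/100 · 68 = 17.
Cumulative frequencies: 24, 37, 56, 62, 68.
Observation 17 falls in the class 150 – <200.
L = 150, CF = 0, f = 24, h = 50.
P25 = 150 + ((17 − 0)/24)·50 = 150 + 35.4167 = 185.417.

185.42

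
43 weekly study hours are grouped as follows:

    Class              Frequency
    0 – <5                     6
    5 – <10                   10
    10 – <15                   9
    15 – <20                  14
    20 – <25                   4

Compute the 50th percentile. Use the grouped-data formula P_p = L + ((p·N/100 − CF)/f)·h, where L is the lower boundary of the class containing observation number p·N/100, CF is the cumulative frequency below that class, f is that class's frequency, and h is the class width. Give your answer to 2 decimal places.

N = 43; target position k = 50/100 · 43 = 21.5.
Cumulative frequencies: 6, 16, 25, 39, 43.
Observation 21.5 falls in the class 10 – <15.
L = 10, CF = 16, f = 9, h = 5.
P50 = 10 + ((21.5 − 16)/9)·5 = 10 + 3.05556 = 13.0556.

13.06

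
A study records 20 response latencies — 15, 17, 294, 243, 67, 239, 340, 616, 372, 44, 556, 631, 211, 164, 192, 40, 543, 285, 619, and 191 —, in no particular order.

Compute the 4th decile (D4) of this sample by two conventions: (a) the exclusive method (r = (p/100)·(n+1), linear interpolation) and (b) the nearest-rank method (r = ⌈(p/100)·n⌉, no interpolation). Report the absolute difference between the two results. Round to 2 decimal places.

Sorted: 15, 17, 40, 44, 67, 164, 191, 192, 211, 239, 243, 285, 294, 340, 372, 543, 556, 616, 619, 631.
n = 20.
(a) r = 8.4; between ranks 8 (192) and 9 (211): 199.6.
(b) the nearest-rank method: rank 8 → 192.
|199.6 − 192| = 7.6.

7.60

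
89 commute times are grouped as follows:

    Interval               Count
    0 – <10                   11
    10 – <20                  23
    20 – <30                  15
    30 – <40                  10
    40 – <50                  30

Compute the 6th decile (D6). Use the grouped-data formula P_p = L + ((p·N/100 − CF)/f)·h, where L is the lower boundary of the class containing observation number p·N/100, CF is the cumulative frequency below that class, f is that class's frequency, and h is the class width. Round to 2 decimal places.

34.40

N = 89; target position k = 60/100 · 89 = 53.4.
Cumulative frequencies: 11, 34, 49, 59, 89.
Observation 53.4 falls in the class 30 – <40.
L = 30, CF = 49, f = 10, h = 10.
P60 = 30 + ((53.4 − 49)/10)·10 = 30 + 4.4 = 34.4.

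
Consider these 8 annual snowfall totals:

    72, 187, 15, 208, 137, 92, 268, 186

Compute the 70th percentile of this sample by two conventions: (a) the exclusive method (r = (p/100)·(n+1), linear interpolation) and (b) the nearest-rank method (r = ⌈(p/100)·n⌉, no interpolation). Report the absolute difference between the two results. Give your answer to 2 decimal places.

6.30

Sorted: 15, 72, 92, 137, 186, 187, 208, 268.
n = 8.
(a) r = 6.3; between ranks 6 (187) and 7 (208): 193.3.
(b) the nearest-rank method: rank 6 → 187.
|193.3 − 187| = 6.3.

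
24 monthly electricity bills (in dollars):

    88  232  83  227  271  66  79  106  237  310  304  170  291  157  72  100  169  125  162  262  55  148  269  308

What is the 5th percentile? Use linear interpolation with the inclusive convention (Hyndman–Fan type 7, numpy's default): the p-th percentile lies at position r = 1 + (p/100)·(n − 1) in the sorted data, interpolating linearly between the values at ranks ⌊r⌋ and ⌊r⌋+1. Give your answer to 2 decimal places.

66.90

Sorted: 55, 66, 72, 79, 83, 88, 100, 106, 125, 148, 157, 162, 169, 170, 227, 232, 237, 262, 269, 271, 291, 304, 308, 310.
n = 24.
r = 1 + (5/100)·(24 − 1) = 1 + 1.15 = 2.15.
Rank 2 is 66 and rank 3 is 72.
Interpolate: 66 + 0.15·(72 − 66) = 66 + 0.15·6 = 66.9.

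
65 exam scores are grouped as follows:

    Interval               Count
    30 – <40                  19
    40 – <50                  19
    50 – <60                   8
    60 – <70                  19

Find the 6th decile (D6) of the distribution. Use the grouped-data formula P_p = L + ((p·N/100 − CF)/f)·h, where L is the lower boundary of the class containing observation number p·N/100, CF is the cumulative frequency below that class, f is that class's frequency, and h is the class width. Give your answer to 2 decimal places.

N = 65; target position k = 60/100 · 65 = 39.
Cumulative frequencies: 19, 38, 46, 65.
Observation 39 falls in the class 50 – <60.
L = 50, CF = 38, f = 8, h = 10.
P60 = 50 + ((39 − 38)/8)·10 = 50 + 1.25 = 51.25.

51.25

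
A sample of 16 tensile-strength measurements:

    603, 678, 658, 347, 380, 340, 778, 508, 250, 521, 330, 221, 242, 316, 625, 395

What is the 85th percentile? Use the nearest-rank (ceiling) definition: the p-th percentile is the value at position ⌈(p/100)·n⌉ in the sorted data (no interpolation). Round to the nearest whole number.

658

Sorted: 221, 242, 250, 316, 330, 340, 347, 380, 395, 508, 521, 603, 625, 658, 678, 778.
n = 16.
Position = ⌈85/100 · 16⌉ = ⌈13.6⌉ = 14.
The value at rank 14 is 658.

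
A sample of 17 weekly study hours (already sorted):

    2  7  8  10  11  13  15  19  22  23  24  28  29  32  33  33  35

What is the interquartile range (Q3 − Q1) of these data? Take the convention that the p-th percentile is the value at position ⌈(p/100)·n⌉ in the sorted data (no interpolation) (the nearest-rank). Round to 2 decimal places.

n = 17.
P25: rank ⌈25/100·17⌉ = 5 → 11.
P75: rank ⌈75/100·17⌉ = 13 → 29.
Difference: 29 − 11 = 18.

18.00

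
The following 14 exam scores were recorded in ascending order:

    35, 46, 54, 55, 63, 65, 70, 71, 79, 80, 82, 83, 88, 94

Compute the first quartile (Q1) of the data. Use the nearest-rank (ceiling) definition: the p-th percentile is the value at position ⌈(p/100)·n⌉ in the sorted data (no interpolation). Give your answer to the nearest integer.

55

n = 14.
Position = ⌈25/100 · 14⌉ = ⌈3.5⌉ = 4.
The value at rank 4 is 55.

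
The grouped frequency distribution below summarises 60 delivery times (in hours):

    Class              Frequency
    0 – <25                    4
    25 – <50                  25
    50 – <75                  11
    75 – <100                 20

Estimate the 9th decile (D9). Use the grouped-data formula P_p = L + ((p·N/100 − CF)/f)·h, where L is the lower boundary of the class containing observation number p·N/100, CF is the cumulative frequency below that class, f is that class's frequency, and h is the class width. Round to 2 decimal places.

N = 60; target position k = 90/100 · 60 = 54.
Cumulative frequencies: 4, 29, 40, 60.
Observation 54 falls in the class 75 – <100.
L = 75, CF = 40, f = 20, h = 25.
P90 = 75 + ((54 − 40)/20)·25 = 75 + 17.5 = 92.5.

92.50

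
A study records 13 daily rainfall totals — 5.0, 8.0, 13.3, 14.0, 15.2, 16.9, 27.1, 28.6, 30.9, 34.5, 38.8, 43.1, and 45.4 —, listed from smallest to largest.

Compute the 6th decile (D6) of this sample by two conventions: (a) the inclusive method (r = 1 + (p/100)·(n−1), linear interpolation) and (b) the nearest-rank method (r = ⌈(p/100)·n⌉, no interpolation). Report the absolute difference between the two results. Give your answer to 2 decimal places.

n = 13.
(a) r = 8.2; between ranks 8 (28.6) and 9 (30.9): 29.06.
(b) the nearest-rank method: rank 8 → 28.6.
|29.06 − 28.6| = 0.46.

0.46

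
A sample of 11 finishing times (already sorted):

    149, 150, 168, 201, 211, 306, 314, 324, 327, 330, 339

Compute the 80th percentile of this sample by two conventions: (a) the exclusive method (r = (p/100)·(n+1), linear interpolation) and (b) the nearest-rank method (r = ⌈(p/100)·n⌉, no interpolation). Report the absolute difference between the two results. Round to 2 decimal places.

1.80

n = 11.
(a) r = 9.6; between ranks 9 (327) and 10 (330): 328.8.
(b) the nearest-rank method: rank 9 → 327.
|328.8 − 327| = 1.8.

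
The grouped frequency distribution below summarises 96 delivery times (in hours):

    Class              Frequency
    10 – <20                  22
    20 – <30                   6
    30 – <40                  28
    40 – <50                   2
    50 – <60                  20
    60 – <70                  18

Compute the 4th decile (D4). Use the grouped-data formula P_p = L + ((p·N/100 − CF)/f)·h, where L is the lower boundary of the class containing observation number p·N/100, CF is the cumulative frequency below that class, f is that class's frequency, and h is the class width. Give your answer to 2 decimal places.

33.71

N = 96; target position k = 40/100 · 96 = 38.4.
Cumulative frequencies: 22, 28, 56, 58, 78, 96.
Observation 38.4 falls in the class 30 – <40.
L = 30, CF = 28, f = 28, h = 10.
P40 = 30 + ((38.4 − 28)/28)·10 = 30 + 3.71429 = 33.7143.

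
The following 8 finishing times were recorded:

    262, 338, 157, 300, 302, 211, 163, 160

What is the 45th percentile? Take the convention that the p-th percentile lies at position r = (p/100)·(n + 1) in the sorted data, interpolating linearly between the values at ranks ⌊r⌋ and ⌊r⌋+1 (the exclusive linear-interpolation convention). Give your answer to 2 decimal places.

213.55

Sorted: 157, 160, 163, 211, 262, 300, 302, 338.
n = 8.
r = (45/100)·(8 + 1) = 4.05.
Rank 4 is 211 and rank 5 is 262.
Interpolate: 211 + 0.05·(262 − 211) = 211 + 0.05·51 = 213.55.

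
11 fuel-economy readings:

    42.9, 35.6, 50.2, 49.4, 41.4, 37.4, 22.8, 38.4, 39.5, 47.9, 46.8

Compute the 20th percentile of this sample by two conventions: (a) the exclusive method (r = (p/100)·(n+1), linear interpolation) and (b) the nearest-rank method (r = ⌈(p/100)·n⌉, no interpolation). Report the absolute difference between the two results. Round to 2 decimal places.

1.08

Sorted: 22.8, 35.6, 37.4, 38.4, 39.5, 41.4, 42.9, 46.8, 47.9, 49.4, 50.2.
n = 11.
(a) r = 2.4; between ranks 2 (35.6) and 3 (37.4): 36.32.
(b) the nearest-rank method: rank 3 → 37.4.
|36.32 − 37.4| = 1.08.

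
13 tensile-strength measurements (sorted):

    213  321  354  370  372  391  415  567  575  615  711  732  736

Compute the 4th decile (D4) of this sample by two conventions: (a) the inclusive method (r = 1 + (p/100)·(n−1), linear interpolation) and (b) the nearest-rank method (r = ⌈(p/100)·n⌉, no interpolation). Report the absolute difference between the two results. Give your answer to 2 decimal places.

3.80

n = 13.
(a) r = 5.8; between ranks 5 (372) and 6 (391): 387.2.
(b) the nearest-rank method: rank 6 → 391.
|387.2 − 391| = 3.8.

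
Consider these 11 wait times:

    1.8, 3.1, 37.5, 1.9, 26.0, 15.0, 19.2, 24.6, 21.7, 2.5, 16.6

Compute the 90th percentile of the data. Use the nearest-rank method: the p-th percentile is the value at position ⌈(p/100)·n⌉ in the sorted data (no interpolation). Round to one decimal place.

26.0

Sorted: 1.8, 1.9, 2.5, 3.1, 15.0, 16.6, 19.2, 21.7, 24.6, 26.0, 37.5.
n = 11.
Position = ⌈90/100 · 11⌉ = ⌈9.9⌉ = 10.
The value at rank 10 is 26.0.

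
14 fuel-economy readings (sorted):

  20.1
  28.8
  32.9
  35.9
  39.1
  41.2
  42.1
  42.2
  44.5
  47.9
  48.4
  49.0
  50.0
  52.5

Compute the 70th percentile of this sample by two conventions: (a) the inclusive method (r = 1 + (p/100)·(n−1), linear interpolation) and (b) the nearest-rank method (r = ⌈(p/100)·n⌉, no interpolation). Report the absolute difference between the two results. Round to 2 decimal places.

n = 14.
(a) r = 10.1; between ranks 10 (47.9) and 11 (48.4): 47.95.
(b) the nearest-rank method: rank 10 → 47.9.
|47.95 − 47.9| = 0.05.

0.05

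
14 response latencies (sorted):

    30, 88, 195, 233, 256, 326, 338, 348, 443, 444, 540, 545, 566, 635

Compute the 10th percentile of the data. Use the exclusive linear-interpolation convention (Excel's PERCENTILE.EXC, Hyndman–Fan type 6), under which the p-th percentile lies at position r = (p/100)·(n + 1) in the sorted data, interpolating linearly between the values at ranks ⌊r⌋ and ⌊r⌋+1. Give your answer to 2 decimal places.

59.00

n = 14.
r = (10/100)·(14 + 1) = 1.5.
Rank 1 is 30 and rank 2 is 88.
Interpolate: 30 + 0.5·(88 − 30) = 30 + 0.5·58 = 59.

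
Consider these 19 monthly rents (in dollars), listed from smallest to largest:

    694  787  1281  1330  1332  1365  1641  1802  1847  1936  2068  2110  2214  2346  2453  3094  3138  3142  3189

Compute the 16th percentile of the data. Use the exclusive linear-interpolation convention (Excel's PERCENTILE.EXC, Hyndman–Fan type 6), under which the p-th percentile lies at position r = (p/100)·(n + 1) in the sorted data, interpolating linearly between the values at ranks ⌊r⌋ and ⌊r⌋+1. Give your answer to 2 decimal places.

1290.80

n = 19.
r = (16/100)·(19 + 1) = 3.2.
Rank 3 is 1281 and rank 4 is 1330.
Interpolate: 1281 + 0.2·(1330 − 1281) = 1281 + 0.2·49 = 1290.8.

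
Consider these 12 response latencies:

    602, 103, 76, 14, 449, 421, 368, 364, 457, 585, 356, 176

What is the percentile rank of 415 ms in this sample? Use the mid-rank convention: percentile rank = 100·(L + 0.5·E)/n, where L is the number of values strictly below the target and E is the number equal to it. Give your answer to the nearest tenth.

58.3

Sorted: 14, 76, 103, 176, 356, 364, 368, 421, 449, 457, 585, 602.
Count below 415: L = 7; count equal: E = 0; n = 12.
Percentile rank = 100·(7 + 0.5·0)/12 = 100·7/12 = 58.33.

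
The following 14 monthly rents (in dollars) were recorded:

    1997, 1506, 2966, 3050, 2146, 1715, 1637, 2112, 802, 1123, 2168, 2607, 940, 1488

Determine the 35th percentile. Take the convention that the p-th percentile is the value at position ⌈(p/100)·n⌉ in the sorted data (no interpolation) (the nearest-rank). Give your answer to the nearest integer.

1506

Sorted: 802, 940, 1123, 1488, 1506, 1637, 1715, 1997, 2112, 2146, 2168, 2607, 2966, 3050.
n = 14.
Position = ⌈35/100 · 14⌉ = ⌈4.9⌉ = 5.
The value at rank 5 is 1506.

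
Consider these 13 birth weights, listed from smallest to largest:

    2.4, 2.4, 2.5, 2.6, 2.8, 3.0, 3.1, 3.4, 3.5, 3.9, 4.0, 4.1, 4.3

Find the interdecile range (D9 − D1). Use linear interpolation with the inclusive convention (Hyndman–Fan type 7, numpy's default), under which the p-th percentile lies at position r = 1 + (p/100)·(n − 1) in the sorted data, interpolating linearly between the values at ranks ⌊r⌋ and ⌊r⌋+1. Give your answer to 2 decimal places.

n = 13.
P10: r = 2.2; ranks 2–3 are 2.4, 2.5; interpolating gives 2.42.
P90: r = 11.8; ranks 11–12 are 4.0, 4.1; interpolating gives 4.08.
Difference: 4.08 − 2.42 = 1.66.

1.66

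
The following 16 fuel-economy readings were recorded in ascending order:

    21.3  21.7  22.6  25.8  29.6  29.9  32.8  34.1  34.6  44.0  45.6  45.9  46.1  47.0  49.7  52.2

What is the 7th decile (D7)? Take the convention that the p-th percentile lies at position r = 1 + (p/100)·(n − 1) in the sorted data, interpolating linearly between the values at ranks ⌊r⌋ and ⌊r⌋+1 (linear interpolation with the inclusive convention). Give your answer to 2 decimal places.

45.75

n = 16.
r = 1 + (70/100)·(16 − 1) = 1 + 10.5 = 11.5.
Rank 11 is 45.6 and rank 12 is 45.9.
Interpolate: 45.6 + 0.5·(45.9 − 45.6) = 45.6 + 0.5·0.3 = 45.75.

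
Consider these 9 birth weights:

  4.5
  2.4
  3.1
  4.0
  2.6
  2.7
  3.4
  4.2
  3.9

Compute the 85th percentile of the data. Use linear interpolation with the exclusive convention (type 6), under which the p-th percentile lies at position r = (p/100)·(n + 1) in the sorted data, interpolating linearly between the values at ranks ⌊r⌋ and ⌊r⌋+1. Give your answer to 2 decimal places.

4.35

Sorted: 2.4, 2.6, 2.7, 3.1, 3.4, 3.9, 4.0, 4.2, 4.5.
n = 9.
r = (85/100)·(9 + 1) = 8.5.
Rank 8 is 4.2 and rank 9 is 4.5.
Interpolate: 4.2 + 0.5·(4.5 − 4.2) = 4.2 + 0.5·0.3 = 4.35.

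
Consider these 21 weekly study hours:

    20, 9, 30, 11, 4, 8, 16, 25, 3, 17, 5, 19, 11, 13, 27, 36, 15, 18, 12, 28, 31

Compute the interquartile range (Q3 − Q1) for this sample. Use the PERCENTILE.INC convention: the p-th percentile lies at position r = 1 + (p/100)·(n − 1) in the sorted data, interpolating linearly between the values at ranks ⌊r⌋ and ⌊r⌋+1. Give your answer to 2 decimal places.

14.00

Sorted: 3, 4, 5, 8, 9, 11, 11, 12, 13, 15, 16, 17, 18, 19, 20, 25, 27, 28, 30, 31, 36.
n = 21.
P25: r = 6 (integer) → 11.
P75: r = 16 (integer) → 25.
Difference: 25 − 11 = 14.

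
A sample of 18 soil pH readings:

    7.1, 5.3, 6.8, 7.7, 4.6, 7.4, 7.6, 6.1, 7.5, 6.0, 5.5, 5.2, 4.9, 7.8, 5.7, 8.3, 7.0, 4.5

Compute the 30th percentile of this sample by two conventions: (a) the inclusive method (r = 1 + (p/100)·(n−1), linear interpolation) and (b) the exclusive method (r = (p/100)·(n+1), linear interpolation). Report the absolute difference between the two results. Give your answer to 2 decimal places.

0.08

Sorted: 4.5, 4.6, 4.9, 5.2, 5.3, 5.5, 5.7, 6.0, 6.1, 6.8, 7.0, 7.1, 7.4, 7.5, 7.6, 7.7, 7.8, 8.3.
n = 18.
(a) r = 6.1; between ranks 6 (5.5) and 7 (5.7): 5.52.
(b) r = 5.7; between ranks 5 (5.3) and 6 (5.5): 5.44.
|5.52 − 5.44| = 0.08.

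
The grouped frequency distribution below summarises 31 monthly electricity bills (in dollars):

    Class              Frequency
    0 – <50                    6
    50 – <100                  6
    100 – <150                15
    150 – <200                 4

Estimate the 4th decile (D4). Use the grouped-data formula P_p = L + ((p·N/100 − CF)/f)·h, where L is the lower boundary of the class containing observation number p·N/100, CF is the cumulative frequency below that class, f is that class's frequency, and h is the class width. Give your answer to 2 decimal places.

101.33

N = 31; target position k = 40/100 · 31 = 12.4.
Cumulative frequencies: 6, 12, 27, 31.
Observation 12.4 falls in the class 100 – <150.
L = 100, CF = 12, f = 15, h = 50.
P40 = 100 + ((12.4 − 12)/15)·50 = 100 + 1.33333 = 101.333.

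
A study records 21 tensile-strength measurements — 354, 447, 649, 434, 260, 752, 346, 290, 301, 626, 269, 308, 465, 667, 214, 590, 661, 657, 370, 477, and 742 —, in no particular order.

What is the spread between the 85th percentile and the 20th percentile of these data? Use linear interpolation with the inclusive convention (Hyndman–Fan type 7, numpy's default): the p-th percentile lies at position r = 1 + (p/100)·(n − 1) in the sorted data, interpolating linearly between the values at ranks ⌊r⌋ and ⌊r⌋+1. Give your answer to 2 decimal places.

Sorted: 214, 260, 269, 290, 301, 308, 346, 354, 370, 434, 447, 465, 477, 590, 626, 649, 657, 661, 667, 742, 752.
n = 21.
P20: r = 5 (integer) → 301.
P85: r = 18 (integer) → 661.
Difference: 661 − 301 = 360.

360.00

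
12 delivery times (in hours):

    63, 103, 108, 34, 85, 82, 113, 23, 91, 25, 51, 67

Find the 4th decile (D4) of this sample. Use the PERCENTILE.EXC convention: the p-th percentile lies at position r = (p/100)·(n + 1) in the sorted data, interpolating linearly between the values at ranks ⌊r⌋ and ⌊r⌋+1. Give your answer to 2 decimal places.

Sorted: 23, 25, 34, 51, 63, 67, 82, 85, 91, 103, 108, 113.
n = 12.
r = (40/100)·(12 + 1) = 5.2.
Rank 5 is 63 and rank 6 is 67.
Interpolate: 63 + 0.2·(67 − 63) = 63 + 0.2·4 = 63.8.

63.80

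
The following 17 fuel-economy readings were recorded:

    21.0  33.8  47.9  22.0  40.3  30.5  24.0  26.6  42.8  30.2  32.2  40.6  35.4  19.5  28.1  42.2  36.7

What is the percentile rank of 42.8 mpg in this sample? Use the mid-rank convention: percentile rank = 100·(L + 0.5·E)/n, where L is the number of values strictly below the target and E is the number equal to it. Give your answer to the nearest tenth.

91.2

Sorted: 19.5, 21.0, 22.0, 24.0, 26.6, 28.1, 30.2, 30.5, 32.2, 33.8, 35.4, 36.7, 40.3, 40.6, 42.2, 42.8, 47.9.
Count below 42.8: L = 15; count equal: E = 1; n = 17.
Percentile rank = 100·(15 + 0.5·1)/17 = 100·15.5/17 = 91.18.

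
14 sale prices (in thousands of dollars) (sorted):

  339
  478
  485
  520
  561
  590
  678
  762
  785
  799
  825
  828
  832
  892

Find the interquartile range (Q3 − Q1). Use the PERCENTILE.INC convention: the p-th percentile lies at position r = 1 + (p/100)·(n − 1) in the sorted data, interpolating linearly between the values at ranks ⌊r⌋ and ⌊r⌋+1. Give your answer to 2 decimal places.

288.25

n = 14.
P25: r = 4.25; ranks 4–5 are 520, 561; interpolating gives 530.25.
P75: r = 10.75; ranks 10–11 are 799, 825; interpolating gives 818.5.
Difference: 818.5 − 530.25 = 288.25.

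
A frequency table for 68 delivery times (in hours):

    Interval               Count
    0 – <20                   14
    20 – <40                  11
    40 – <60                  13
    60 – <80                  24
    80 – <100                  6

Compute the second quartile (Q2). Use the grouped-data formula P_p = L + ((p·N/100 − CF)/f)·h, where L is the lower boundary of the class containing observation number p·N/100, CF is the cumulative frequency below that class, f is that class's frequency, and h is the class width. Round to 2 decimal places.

N = 68; target position k = 50/100 · 68 = 34.
Cumulative frequencies: 14, 25, 38, 62, 68.
Observation 34 falls in the class 40 – <60.
L = 40, CF = 25, f = 13, h = 20.
P50 = 40 + ((34 − 25)/13)·20 = 40 + 13.8462 = 53.8462.

53.85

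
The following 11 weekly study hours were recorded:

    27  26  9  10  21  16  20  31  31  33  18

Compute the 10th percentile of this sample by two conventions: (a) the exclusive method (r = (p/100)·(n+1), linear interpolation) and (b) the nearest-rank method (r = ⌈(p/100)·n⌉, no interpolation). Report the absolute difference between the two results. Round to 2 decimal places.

Sorted: 9, 10, 16, 18, 20, 21, 26, 27, 31, 31, 33.
n = 11.
(a) r = 1.2; between ranks 1 (9) and 2 (10): 9.2.
(b) the nearest-rank method: rank 2 → 10.
|9.2 − 10| = 0.8.

0.80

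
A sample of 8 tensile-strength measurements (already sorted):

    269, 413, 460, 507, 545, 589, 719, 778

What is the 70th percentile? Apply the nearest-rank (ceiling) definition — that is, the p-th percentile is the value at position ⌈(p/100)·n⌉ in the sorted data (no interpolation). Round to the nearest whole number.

589

n = 8.
Position = ⌈70/100 · 8⌉ = ⌈5.6⌉ = 6.
The value at rank 6 is 589.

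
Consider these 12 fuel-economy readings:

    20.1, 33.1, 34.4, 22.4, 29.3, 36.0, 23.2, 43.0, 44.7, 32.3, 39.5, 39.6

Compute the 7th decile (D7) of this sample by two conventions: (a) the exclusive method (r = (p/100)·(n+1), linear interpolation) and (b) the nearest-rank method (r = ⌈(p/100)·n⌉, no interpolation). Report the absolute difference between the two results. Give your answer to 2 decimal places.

Sorted: 20.1, 22.4, 23.2, 29.3, 32.3, 33.1, 34.4, 36.0, 39.5, 39.6, 43.0, 44.7.
n = 12.
(a) r = 9.1; between ranks 9 (39.5) and 10 (39.6): 39.51.
(b) the nearest-rank method: rank 9 → 39.5.
|39.51 − 39.5| = 0.01.

0.01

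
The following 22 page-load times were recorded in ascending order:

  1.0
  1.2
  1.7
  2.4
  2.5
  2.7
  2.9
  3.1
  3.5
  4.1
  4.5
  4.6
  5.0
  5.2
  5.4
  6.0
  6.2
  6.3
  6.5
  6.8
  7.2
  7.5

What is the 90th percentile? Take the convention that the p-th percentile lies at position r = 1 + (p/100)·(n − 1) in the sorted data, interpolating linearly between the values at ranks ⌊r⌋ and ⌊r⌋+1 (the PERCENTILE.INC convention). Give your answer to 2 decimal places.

6.77

n = 22.
r = 1 + (90/100)·(22 − 1) = 1 + 18.9 = 19.9.
Rank 19 is 6.5 and rank 20 is 6.8.
Interpolate: 6.5 + 0.9·(6.8 − 6.5) = 6.5 + 0.9·0.3 = 6.77.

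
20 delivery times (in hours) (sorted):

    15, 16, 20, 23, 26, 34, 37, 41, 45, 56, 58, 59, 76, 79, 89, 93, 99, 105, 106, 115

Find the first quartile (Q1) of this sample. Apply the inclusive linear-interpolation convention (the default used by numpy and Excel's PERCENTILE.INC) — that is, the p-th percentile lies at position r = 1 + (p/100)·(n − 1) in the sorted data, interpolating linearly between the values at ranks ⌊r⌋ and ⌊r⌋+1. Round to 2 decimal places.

32.00

n = 20.
r = 1 + (25/100)·(20 − 1) = 1 + 4.75 = 5.75.
Rank 5 is 26 and rank 6 is 34.
Interpolate: 26 + 0.75·(34 − 26) = 26 + 0.75·8 = 32.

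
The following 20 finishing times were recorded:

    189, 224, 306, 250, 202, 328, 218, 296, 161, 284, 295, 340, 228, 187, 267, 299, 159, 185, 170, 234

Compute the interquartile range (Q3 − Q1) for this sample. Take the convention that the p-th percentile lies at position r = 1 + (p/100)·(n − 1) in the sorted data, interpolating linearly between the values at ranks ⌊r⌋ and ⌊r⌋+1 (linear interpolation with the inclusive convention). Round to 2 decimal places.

Sorted: 159, 161, 170, 185, 187, 189, 202, 218, 224, 228, 234, 250, 267, 284, 295, 296, 299, 306, 328, 340.
n = 20.
P25: r = 5.75; ranks 5–6 are 187, 189; interpolating gives 188.5.
P75: r = 15.25; ranks 15–16 are 295, 296; interpolating gives 295.25.
Difference: 295.25 − 188.5 = 106.75.

106.75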